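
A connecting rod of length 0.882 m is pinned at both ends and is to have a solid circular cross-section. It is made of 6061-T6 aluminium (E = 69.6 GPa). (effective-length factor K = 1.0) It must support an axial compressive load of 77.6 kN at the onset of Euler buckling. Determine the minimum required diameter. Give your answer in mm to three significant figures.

L_e = K·L = 1 × 0.882 = 0.8820 m
Required I = P_cr·L_e²/(π²E) = 7.760×10^4 × 0.8820² / (π² × 6.96×10^10) = 8.788×10^-8 m⁴
I_req = 8.788×10^4 mm⁴
Solid circle: I = πd⁴/64  ⇒  d = (64I/π)^(1/4) = (64×8.788×10^4/π)^(1/4) = 36.6 mm

d ≈ 36.6 mm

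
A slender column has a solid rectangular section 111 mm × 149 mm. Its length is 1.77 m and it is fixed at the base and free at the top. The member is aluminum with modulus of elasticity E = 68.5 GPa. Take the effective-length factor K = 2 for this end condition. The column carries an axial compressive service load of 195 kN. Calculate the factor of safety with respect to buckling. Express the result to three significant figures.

Buckling occurs about the weak axis: I_min = h·b³/12 with b = 111 mm (the shorter side).
I_min = 149×111³/12 = 1.698×10^7 mm⁴
I = 1.698×10^7 mm⁴ = 1.698×10^-5 m⁴
Effective length L_e = K·L = 2 × 1.77 = 3.540 m
P_cr = π²EI / L_e² = π² × 68.5×10⁹ × 1.698×10^-5 / 3.540² = 9.161×10^5 N
Factor of safety n = P_cr / P = 916.13 / 195 = 4.70

n ≈ 4.70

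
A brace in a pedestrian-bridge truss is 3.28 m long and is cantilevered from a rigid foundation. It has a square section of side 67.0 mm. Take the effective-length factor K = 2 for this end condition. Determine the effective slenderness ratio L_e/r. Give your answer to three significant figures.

λ ≈ 339

For a square r = a/√12 = 67.0/√12 = 19.34 mm
L_e = K·L = 2 × 3.28 m = 6.560 m = 6560.0 mm
λ = L_e / r_min = 6560.0 / 19.34 = 339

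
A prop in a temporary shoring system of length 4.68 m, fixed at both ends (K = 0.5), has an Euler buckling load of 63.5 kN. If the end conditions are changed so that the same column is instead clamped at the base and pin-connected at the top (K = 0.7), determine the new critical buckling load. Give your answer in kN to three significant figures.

P_cr ∝ 1/K², so P_cr,new = P_cr,old × (K_old/K_new)² = 63.5 × (0.5/0.7)²
= 63.5 × 0.5102 = 32.4 kN

P_cr ≈ 32.4 kN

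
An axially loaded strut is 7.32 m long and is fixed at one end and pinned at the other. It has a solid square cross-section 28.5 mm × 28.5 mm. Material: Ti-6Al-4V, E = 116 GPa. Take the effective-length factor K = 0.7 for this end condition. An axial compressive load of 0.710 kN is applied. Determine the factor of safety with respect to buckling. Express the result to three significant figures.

I = a⁴/12 = 28.5⁴/12 = 5.498×10^4 mm⁴
I = 5.498×10^4 mm⁴ = 5.498×10^-8 m⁴
Effective length L_e = K·L = 0.7 × 7.32 = 5.124 m
P_cr = π²EI / L_e² = π² × 116×10⁹ × 5.498×10^-8 / 5.124² = 2.397×10^3 N
Factor of safety n = P_cr / P = 2.3974 / 0.710 = 3.38

n ≈ 3.38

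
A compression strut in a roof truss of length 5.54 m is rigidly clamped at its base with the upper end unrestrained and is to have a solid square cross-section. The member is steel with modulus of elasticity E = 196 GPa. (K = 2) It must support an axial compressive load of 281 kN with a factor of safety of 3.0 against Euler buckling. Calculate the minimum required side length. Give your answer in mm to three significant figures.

a ≈ 159 mm

Required P_cr = n·P = 3.0 × 281 = 843.0 kN
L_e = K·L = 2 × 5.54 = 11.08 m
Required I = P_cr·L_e²/(π²E) = 8.430×10^5 × 11.08² / (π² × 1.96×10^11) = 5.350×10^-5 m⁴
I_req = 5.350×10^7 mm⁴
Solid square: I = a⁴/12  ⇒  a = (12I)^(1/4) = (12×5.350×10^7)^(1/4) = 159 mm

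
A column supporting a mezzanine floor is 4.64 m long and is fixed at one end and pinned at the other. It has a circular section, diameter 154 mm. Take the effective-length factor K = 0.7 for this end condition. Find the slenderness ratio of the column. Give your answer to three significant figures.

For a solid circle r = d/4 = 154/4 = 38.50 mm
L_e = K·L = 0.7 × 4.64 m = 3.248 m = 3248.0 mm
λ = L_e / r_min = 3248.0 / 38.50 = 84.4

λ ≈ 84.4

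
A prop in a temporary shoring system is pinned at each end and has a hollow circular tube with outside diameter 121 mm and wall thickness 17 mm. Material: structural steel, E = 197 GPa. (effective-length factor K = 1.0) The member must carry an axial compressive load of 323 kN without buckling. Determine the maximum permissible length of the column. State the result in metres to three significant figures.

L_max ≈ 6.81 m

Inner diameter d_i = 121 − 2×17 = 87.00 mm
I = π(d_o⁴ − d_i⁴)/64 = π(121⁴ − 87.00⁴)/64 = 7.710×10^6 mm⁴
I = 7.710×10^-6 m⁴
At the buckling limit P_cr = P = 3.230×10^5 N
From P_cr = π²EI/(K·L)²:  L = (1/K)·√(π²EI/P_cr) = (1/1)·√(π²×1.97×10^11×7.710×10^-6/3.230×10^5)
L = 6.81 m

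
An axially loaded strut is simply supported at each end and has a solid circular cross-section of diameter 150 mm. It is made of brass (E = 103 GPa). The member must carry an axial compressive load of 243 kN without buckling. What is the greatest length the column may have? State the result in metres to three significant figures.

L_max ≈ 10.2 m

I = πd⁴/64 = π×150⁴/64 = 2.485×10^7 mm⁴
I = 2.485×10^-5 m⁴
At the buckling limit P_cr = P = 2.430×10^5 N
From P_cr = π²EI/(K·L)²:  L = (1/K)·√(π²EI/P_cr) = (1/1)·√(π²×1.03×10^11×2.485×10^-5/2.430×10^5)
L = 10.2 m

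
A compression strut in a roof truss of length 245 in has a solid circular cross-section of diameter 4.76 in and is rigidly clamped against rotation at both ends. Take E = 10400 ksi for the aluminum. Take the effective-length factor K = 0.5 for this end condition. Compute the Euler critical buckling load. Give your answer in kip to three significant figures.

P_cr ≈ 172 kip

I = πd⁴/64 = π×4.76⁴/64 = 25.20 in⁴
Effective length L_e = K·L = 0.5 × 245 = 122.5 in
P_cr = π²EI / L_e² = π² × 10400×10³ × 25.20 / 122.5² = 1.724×10^5 lb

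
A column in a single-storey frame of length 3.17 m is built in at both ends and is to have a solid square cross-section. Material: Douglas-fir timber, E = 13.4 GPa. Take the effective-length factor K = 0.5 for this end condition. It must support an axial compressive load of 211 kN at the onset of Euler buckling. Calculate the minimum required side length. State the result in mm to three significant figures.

L_e = K·L = 0.5 × 3.17 = 1.585 m
Required I = P_cr·L_e²/(π²E) = 2.110×10^5 × 1.585² / (π² × 1.34×10^10) = 4.008×10^-6 m⁴
I_req = 4.008×10^6 mm⁴
Solid square: I = a⁴/12  ⇒  a = (12I)^(1/4) = (12×4.008×10^6)^(1/4) = 83.3 mm

a ≈ 83.3 mm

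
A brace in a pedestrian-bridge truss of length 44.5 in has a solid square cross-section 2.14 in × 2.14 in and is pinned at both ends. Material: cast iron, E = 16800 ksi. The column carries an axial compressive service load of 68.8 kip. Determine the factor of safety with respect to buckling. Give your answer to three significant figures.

n ≈ 2.13

I = a⁴/12 = 2.14⁴/12 = 1.748 in⁴
Effective length L_e = K·L = 1 × 44.5 = 44.50 in
P_cr = π²EI / L_e² = π² × 16800×10³ × 1.748 / 44.50² = 1.463×10^5 lb
Factor of safety n = P_cr / P = 146.34 / 68.8 = 2.13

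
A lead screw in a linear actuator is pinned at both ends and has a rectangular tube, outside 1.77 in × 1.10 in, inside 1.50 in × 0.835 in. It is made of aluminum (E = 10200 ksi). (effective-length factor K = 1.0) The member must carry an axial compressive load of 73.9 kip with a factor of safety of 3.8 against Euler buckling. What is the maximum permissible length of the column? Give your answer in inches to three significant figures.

Weak-axis I_min = (h_o·b_o³ − h_i·b_i³)/12 with b_o = 1.10, b_i = 0.8350 in (shorter outer/inner sides).
I_min = (1.77×1.10³ − 1.500×0.8350³)/12 = 0.1235 in⁴
Required critical load P_cr = n·P = 3.8 × 73.9 = 280.8 kip = 2.808×10^5 lb
From P_cr = π²EI/(K·L)²:  L = (1/K)·√(π²EI/P_cr) = (1/1)·√(π²×1.02×10^7×0.1235/2.808×10^5)
L = 6.66 in

L_max ≈ 6.66 in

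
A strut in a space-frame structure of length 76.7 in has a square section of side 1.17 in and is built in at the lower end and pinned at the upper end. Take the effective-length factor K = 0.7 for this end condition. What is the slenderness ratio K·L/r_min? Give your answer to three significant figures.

λ ≈ 159

I = a⁴/12 = 1.17⁴/12 = 0.1562 in⁴
A = 1.369 in²;  r_min = √(I/A) = √(0.1562/1.369) = 0.3377 in
L_e = K·L = 0.7 × 76.7 = 53.69 in
λ = L_e / r_min = 53.690 / 0.3377 = 159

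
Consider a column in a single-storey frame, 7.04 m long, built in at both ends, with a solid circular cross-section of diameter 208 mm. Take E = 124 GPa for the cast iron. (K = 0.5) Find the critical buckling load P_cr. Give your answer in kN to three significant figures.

I = πd⁴/64 = π×208⁴/64 = 9.188×10^7 mm⁴
I = 9.188×10^7 mm⁴ = 9.188×10^-5 m⁴
Effective length L_e = K·L = 0.5 × 7.04 = 3.520 m
P_cr = π²EI / L_e² = π² × 124×10⁹ × 9.188×10^-5 / 3.520² = 9.075×10^6 N

P_cr ≈ 9080 kN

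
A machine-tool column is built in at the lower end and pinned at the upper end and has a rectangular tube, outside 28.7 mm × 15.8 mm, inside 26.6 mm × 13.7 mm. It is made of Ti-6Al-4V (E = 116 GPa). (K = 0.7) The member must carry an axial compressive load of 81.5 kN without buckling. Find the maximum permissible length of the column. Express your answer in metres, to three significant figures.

Weak-axis I_min = (h_o·b_o³ − h_i·b_i³)/12 with b_o = 15.8, b_i = 13.70 mm (shorter outer/inner sides).
I_min = (28.7×15.8³ − 26.60×13.70³)/12 = 3.734×10^3 mm⁴
I = 3.734×10^-9 m⁴
At the buckling limit P_cr = P = 8.150×10^4 N
From P_cr = π²EI/(K·L)²:  L = (1/K)·√(π²EI/P_cr) = (1/0.7)·√(π²×1.16×10^11×3.734×10^-9/8.150×10^4)
L = 0.327 m

L_max ≈ 0.327 m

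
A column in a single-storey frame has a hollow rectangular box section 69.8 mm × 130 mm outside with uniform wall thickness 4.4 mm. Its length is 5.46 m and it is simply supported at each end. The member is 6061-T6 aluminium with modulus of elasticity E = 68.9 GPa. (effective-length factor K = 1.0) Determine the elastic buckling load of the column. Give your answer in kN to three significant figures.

P_cr ≈ 31.7 kN

Inner dimensions: h_i = 130 − 2×4.4 = 121.2 mm, b_i = 69.8 − 2×4.4 = 61.00 mm
Weak-axis I_min = (h_o·b_o³ − h_i·b_i³)/12 with b_o = 69.8, b_i = 61.00 mm (shorter outer/inner sides).
I_min = (130×69.8³ − 121.2×61.00³)/12 = 1.392×10^6 mm⁴
I = 1.392×10^6 mm⁴ = 1.392×10^-6 m⁴
Effective length L_e = K·L = 1 × 5.46 = 5.460 m
P_cr = π²EI / L_e² = π² × 68.9×10⁹ × 1.392×10^-6 / 5.460² = 3.174×10^4 N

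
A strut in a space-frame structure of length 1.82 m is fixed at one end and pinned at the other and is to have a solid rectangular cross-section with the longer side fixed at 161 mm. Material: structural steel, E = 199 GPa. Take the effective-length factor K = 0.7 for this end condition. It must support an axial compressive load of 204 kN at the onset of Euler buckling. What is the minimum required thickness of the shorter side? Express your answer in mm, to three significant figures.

L_e = K·L = 0.7 × 1.82 = 1.274 m
Required I = P_cr·L_e²/(π²E) = 2.040×10^5 × 1.274² / (π² × 1.99×10^11) = 1.686×10^-7 m⁴
I_req = 1.686×10^5 mm⁴
Rectangle, weak axis: I_min = h·b³/12 with h = 161 mm fixed  ⇒  b = (12I/h)^(1/3) = 23.2 mm

b ≈ 23.2 mm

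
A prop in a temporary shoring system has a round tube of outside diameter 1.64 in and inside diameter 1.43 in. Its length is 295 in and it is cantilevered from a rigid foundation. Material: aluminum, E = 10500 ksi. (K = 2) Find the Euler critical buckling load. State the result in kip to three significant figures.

d_o = 1.64 in, d_i = 1.43 in
I = π(d_o⁴ − d_i⁴)/64 = π(1.64⁴ − 1.430⁴)/64 = 0.1498 in⁴
Effective length L_e = K·L = 2 × 295 = 590.0 in
P_cr = π²EI / L_e² = π² × 10500×10³ × 0.1498 / 590.0² = 44.61 lb

P_cr ≈ 0.0446 kip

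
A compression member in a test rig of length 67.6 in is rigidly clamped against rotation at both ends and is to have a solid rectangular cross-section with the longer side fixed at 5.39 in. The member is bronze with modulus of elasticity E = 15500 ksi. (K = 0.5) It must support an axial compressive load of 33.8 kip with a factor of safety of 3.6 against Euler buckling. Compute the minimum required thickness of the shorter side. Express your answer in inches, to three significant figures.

Required P_cr = n·P = 3.6 × 33.8 = 121.7 kip
L_e = K·L = 0.5 × 67.6 = 33.80 in
Required I = P_cr·L_e²/(π²E) = 1.217×10^5 × 33.80² / (π² × 1.55×10^7) = 0.9087 in⁴
Rectangle, weak axis: I_min = h·b³/12 with h = 5.39 in fixed  ⇒  b = (12I/h)^(1/3) = 1.26 in

b ≈ 1.26 in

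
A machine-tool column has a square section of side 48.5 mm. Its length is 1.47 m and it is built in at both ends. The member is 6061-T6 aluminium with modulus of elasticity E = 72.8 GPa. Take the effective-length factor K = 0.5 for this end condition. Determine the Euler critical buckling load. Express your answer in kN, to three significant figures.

P_cr ≈ 613 kN

I = a⁴/12 = 48.5⁴/12 = 4.611×10^5 mm⁴
I = 4.611×10^5 mm⁴ = 4.611×10^-7 m⁴
Effective length L_e = K·L = 0.5 × 1.47 = 0.7350 m
P_cr = π²EI / L_e² = π² × 72.8×10⁹ × 4.611×10^-7 / 0.7350² = 6.133×10^5 N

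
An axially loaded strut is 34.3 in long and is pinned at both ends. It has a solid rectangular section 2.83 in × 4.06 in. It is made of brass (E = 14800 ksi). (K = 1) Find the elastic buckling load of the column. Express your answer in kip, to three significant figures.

P_cr ≈ 952 kip

Buckling occurs about the weak axis: I_min = h·b³/12 with b = 2.83 in (the shorter side).
I_min = 4.06×2.83³/12 = 7.668 in⁴
Effective length L_e = K·L = 1 × 34.3 = 34.30 in
P_cr = π²EI / L_e² = π² × 14800×10³ × 7.668 / 34.30² = 9.521×10^5 lb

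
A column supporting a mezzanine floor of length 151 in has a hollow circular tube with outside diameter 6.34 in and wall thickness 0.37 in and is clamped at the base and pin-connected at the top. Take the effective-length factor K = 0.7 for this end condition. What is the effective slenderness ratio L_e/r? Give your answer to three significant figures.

λ ≈ 50.0

Inner diameter d_i = 6.34 − 2×0.37 = 5.600 in
I = π(d_o⁴ − d_i⁴)/64 = π(6.34⁴ − 5.600⁴)/64 = 31.03 in⁴
A = 6.939 in²;  r_min = √(I/A) = √(31.03/6.939) = 2.115 in
L_e = K·L = 0.7 × 151 = 105.7 in
λ = L_e / r_min = 105.70 / 2.115 = 50.0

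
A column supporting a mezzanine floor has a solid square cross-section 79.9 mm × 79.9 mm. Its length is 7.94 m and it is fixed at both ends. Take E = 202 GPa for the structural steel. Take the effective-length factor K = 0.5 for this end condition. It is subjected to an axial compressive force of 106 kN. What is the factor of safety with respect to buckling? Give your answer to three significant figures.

n ≈ 4.05

I = a⁴/12 = 79.9⁴/12 = 3.396×10^6 mm⁴
I = 3.396×10^6 mm⁴ = 3.396×10^-6 m⁴
Effective length L_e = K·L = 0.5 × 7.94 = 3.970 m
P_cr = π²EI / L_e² = π² × 202×10⁹ × 3.396×10^-6 / 3.970² = 4.296×10^5 N
Factor of safety n = P_cr / P = 429.61 / 106 = 4.05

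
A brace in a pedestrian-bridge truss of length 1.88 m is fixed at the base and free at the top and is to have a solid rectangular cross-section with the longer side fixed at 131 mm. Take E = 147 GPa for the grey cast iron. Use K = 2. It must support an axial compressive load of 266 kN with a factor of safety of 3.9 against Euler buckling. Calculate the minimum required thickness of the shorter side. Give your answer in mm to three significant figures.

Required P_cr = n·P = 3.9 × 266 = 1037 kN
L_e = K·L = 2 × 1.88 = 3.760 m
Required I = P_cr·L_e²/(π²E) = 1.037×10^6 × 3.760² / (π² × 1.47×10^11) = 1.011×10^-5 m⁴
I_req = 1.011×10^7 mm⁴
Rectangle, weak axis: I_min = h·b³/12 with h = 131 mm fixed  ⇒  b = (12I/h)^(1/3) = 97.5 mm

b ≈ 97.5 mm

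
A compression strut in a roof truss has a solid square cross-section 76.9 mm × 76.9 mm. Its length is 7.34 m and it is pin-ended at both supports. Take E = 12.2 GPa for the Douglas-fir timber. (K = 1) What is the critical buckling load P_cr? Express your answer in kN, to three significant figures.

P_cr ≈ 6.51 kN

I = a⁴/12 = 76.9⁴/12 = 2.914×10^6 mm⁴
I = 2.914×10^6 mm⁴ = 2.914×10^-6 m⁴
Effective length L_e = K·L = 1 × 7.34 = 7.340 m
P_cr = π²EI / L_e² = π² × 12.2×10⁹ × 2.914×10^-6 / 7.340² = 6.513×10^3 N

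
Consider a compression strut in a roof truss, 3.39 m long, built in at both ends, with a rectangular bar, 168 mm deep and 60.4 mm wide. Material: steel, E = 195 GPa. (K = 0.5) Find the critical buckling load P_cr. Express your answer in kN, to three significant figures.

P_cr ≈ 2070 kN

Buckling occurs about the weak axis: I_min = h·b³/12 with b = 60.4 mm (the shorter side).
I_min = 168×60.4³/12 = 3.085×10^6 mm⁴
I = 3.085×10^6 mm⁴ = 3.085×10^-6 m⁴
Effective length L_e = K·L = 0.5 × 3.39 = 1.695 m
P_cr = π²EI / L_e² = π² × 195×10⁹ × 3.085×10^-6 / 1.695² = 2.066×10^6 N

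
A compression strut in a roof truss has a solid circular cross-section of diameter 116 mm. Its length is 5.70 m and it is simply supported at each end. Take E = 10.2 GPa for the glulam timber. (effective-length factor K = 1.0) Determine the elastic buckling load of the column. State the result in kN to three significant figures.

I = πd⁴/64 = π×116⁴/64 = 8.888×10^6 mm⁴
I = 8.888×10^6 mm⁴ = 8.888×10^-6 m⁴
Effective length L_e = K·L = 1 × 5.70 = 5.700 m
P_cr = π²EI / L_e² = π² × 10.2×10⁹ × 8.888×10^-6 / 5.700² = 2.754×10^4 N

P_cr ≈ 27.5 kN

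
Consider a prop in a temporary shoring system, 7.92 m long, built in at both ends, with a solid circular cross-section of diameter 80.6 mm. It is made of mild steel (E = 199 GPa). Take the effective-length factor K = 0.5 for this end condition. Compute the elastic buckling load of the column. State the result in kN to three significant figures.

P_cr ≈ 259 kN

I = πd⁴/64 = π×80.6⁴/64 = 2.072×10^6 mm⁴
I = 2.072×10^6 mm⁴ = 2.072×10^-6 m⁴
Effective length L_e = K·L = 0.5 × 7.92 = 3.960 m
P_cr = π²EI / L_e² = π² × 199×10⁹ × 2.072×10^-6 / 3.960² = 2.595×10^5 N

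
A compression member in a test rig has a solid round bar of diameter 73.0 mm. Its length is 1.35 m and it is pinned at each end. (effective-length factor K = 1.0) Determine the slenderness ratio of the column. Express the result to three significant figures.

For a solid circle r = d/4 = 73.0/4 = 18.25 mm
L_e = K·L = 1 × 1.35 m = 1.350 m = 1350.0 mm
λ = L_e / r_min = 1350.0 / 18.25 = 74.0

λ ≈ 74.0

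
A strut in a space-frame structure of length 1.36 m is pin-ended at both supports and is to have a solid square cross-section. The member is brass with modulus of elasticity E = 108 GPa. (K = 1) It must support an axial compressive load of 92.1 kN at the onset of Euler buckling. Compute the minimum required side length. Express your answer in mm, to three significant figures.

a ≈ 37.2 mm

L_e = K·L = 1 × 1.36 = 1.360 m
Required I = P_cr·L_e²/(π²E) = 9.210×10^4 × 1.360² / (π² × 1.08×10^11) = 1.598×10^-7 m⁴
I_req = 1.598×10^5 mm⁴
Solid square: I = a⁴/12  ⇒  a = (12I)^(1/4) = (12×1.598×10^5)^(1/4) = 37.2 mm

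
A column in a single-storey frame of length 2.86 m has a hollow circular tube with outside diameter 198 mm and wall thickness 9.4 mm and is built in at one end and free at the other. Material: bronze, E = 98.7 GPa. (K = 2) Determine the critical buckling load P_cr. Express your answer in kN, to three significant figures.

P_cr ≈ 739 kN

Inner diameter d_i = 198 − 2×9.4 = 179.2 mm
I = π(d_o⁴ − d_i⁴)/64 = π(198⁴ − 179.2⁴)/64 = 2.483×10^7 mm⁴
I = 2.483×10^7 mm⁴ = 2.483×10^-5 m⁴
Effective length L_e = K·L = 2 × 2.86 = 5.720 m
P_cr = π²EI / L_e² = π² × 98.7×10⁹ × 2.483×10^-5 / 5.720² = 7.391×10^5 N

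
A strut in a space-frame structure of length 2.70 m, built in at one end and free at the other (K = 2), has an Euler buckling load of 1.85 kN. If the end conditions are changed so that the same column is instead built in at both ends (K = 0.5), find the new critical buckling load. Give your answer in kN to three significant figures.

P_cr ≈ 29.6 kN

P_cr ∝ 1/K², so P_cr,new = P_cr,old × (K_old/K_new)² = 1.85 × (2/0.5)²
= 1.85 × 16.00 = 29.6 kN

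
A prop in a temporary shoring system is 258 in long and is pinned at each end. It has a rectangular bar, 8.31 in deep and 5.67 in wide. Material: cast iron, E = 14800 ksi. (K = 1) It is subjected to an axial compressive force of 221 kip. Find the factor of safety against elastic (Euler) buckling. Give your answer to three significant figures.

n ≈ 1.25

Buckling occurs about the weak axis: I_min = h·b³/12 with b = 5.67 in (the shorter side).
I_min = 8.31×5.67³/12 = 126.2 in⁴
Effective length L_e = K·L = 1 × 258 = 258.0 in
P_cr = π²EI / L_e² = π² × 14800×10³ × 126.2 / 258.0² = 2.770×10^5 lb
Factor of safety n = P_cr / P = 277.01 / 221 = 1.25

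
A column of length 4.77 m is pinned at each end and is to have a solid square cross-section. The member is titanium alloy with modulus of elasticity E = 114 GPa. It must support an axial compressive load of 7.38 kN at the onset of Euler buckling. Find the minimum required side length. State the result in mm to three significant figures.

a ≈ 36.6 mm

L_e = K·L = 1 × 4.77 = 4.770 m
Required I = P_cr·L_e²/(π²E) = 7.380×10^3 × 4.770² / (π² × 1.14×10^11) = 1.492×10^-7 m⁴
I_req = 1.492×10^5 mm⁴
Solid square: I = a⁴/12  ⇒  a = (12I)^(1/4) = (12×1.492×10^5)^(1/4) = 36.6 mm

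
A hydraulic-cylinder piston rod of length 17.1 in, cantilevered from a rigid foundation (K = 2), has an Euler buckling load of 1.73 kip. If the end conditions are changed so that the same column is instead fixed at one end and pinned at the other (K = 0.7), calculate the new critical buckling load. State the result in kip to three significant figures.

P_cr ∝ 1/K², so P_cr,new = P_cr,old × (K_old/K_new)² = 1.73 × (2/0.7)²
= 1.73 × 8.163 = 14.1 kip

P_cr ≈ 14.1 kip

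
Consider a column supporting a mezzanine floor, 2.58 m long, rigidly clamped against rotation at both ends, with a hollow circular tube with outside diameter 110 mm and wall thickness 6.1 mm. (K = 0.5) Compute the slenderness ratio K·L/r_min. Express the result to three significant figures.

λ ≈ 35.1

Inner diameter d_i = 110 − 2×6.1 = 97.80 mm
I = π(d_o⁴ − d_i⁴)/64 = π(110⁴ − 97.80⁴)/64 = 2.696×10^6 mm⁴
A = 1.991×10^3 mm²;  r_min = √(I/A) = √(2.696×10^6/1.991×10^3) = 36.80 mm
L_e = K·L = 0.5 × 2.58 m = 1.290 m = 1290.0 mm
λ = L_e / r_min = 1290.0 / 36.80 = 35.1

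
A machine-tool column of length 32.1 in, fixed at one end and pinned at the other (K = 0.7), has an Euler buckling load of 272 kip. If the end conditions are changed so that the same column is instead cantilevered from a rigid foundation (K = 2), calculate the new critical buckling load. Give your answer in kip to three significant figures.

P_cr ∝ 1/K², so P_cr,new = P_cr,old × (K_old/K_new)² = 272 × (0.7/2)²
= 272 × 0.1225 = 33.3 kip

P_cr ≈ 33.3 kip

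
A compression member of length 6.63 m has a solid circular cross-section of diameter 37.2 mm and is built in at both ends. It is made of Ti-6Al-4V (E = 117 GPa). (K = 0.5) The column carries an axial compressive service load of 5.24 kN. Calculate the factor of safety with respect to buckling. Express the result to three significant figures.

I = πd⁴/64 = π×37.2⁴/64 = 9.400×10^4 mm⁴
I = 9.400×10^4 mm⁴ = 9.400×10^-8 m⁴
Effective length L_e = K·L = 0.5 × 6.63 = 3.315 m
P_cr = π²EI / L_e² = π² × 117×10⁹ × 9.400×10^-8 / 3.315² = 9.878×10^3 N
Factor of safety n = P_cr / P = 9.8778 / 5.24 = 1.89

n ≈ 1.89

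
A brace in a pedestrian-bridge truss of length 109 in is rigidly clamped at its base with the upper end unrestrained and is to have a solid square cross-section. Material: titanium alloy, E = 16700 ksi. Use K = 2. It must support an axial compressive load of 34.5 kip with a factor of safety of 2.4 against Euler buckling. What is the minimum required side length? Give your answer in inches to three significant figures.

a ≈ 4.11 in

Required P_cr = n·P = 2.4 × 34.5 = 82.80 kip
L_e = K·L = 2 × 109 = 218.0 in
Required I = P_cr·L_e²/(π²E) = 8.280×10^4 × 218.0² / (π² × 1.67×10^7) = 23.87 in⁴
Solid square: I = a⁴/12  ⇒  a = (12I)^(1/4) = (12×23.87)^(1/4) = 4.11 in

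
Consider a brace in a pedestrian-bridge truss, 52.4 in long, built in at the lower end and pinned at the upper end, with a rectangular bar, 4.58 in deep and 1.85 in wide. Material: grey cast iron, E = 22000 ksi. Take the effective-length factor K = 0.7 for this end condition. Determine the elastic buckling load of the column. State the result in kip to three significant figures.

Buckling occurs about the weak axis: I_min = h·b³/12 with b = 1.85 in (the shorter side).
I_min = 4.58×1.85³/12 = 2.417 in⁴
Effective length L_e = K·L = 0.7 × 52.4 = 36.68 in
P_cr = π²EI / L_e² = π² × 22000×10³ × 2.417 / 36.68² = 3.900×10^5 lb

P_cr ≈ 390 kip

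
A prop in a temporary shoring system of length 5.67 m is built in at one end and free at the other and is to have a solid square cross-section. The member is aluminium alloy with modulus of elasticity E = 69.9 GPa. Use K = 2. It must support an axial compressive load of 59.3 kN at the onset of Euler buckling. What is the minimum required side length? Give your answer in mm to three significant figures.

L_e = K·L = 2 × 5.67 = 11.34 m
Required I = P_cr·L_e²/(π²E) = 5.930×10^4 × 11.34² / (π² × 6.99×10^10) = 1.105×10^-5 m⁴
I_req = 1.105×10^7 mm⁴
Solid square: I = a⁴/12  ⇒  a = (12I)^(1/4) = (12×1.105×10^7)^(1/4) = 107 mm

a ≈ 107 mm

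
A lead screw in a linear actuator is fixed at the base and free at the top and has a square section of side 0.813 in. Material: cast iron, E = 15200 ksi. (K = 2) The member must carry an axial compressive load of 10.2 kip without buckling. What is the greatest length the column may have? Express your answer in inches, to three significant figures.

L_max ≈ 11.6 in

I = a⁴/12 = 0.813⁴/12 = 3.641×10^-2 in⁴
At the buckling limit P_cr = P = 1.020×10^4 lb
From P_cr = π²EI/(K·L)²:  L = (1/K)·√(π²EI/P_cr) = (1/2)·√(π²×1.52×10^7×3.641×10^-2/1.020×10^4)
L = 11.6 in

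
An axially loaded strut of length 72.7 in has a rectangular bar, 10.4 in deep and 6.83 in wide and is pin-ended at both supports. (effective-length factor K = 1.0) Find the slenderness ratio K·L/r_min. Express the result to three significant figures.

Buckling occurs about the weak axis: I_min = h·b³/12 with b = 6.83 in (the shorter side).
I_min = 10.4×6.83³/12 = 276.1 in⁴
A = 71.03 in²;  r_min = √(I/A) = √(276.1/71.03) = 1.972 in
L_e = K·L = 1 × 72.7 = 72.70 in
λ = L_e / r_min = 72.700 / 1.972 = 36.9

λ ≈ 36.9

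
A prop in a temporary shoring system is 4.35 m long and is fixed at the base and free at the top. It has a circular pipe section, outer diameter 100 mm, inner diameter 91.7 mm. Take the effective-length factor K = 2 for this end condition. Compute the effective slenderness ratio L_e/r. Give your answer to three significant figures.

d_o = 100 mm, d_i = 91.7 mm
I = π(d_o⁴ − d_i⁴)/64 = π(100⁴ − 91.70⁴)/64 = 1.438×10^6 mm⁴
A = 1.250×10^3 mm²;  r_min = √(I/A) = √(1.438×10^6/1.250×10^3) = 33.92 mm
L_e = K·L = 2 × 4.35 m = 8.700 m = 8700.0 mm
λ = L_e / r_min = 8700.0 / 33.92 = 256

λ ≈ 256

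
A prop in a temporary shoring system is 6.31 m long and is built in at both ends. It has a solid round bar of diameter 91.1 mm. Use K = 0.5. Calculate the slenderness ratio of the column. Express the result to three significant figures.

λ ≈ 139

For a solid circle r = d/4 = 91.1/4 = 22.78 mm
L_e = K·L = 0.5 × 6.31 m = 3.155 m = 3155.0 mm
λ = L_e / r_min = 3155.0 / 22.78 = 139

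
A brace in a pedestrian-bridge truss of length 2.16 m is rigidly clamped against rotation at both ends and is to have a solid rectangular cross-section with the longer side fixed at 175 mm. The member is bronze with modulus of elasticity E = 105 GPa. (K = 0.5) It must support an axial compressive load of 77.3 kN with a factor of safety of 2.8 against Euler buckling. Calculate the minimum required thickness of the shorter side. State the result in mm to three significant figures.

Required P_cr = n·P = 2.8 × 77.3 = 216.4 kN
L_e = K·L = 0.5 × 2.16 = 1.080 m
Required I = P_cr·L_e²/(π²E) = 2.164×10^5 × 1.080² / (π² × 1.05×10^11) = 2.436×10^-7 m⁴
I_req = 2.436×10^5 mm⁴
Rectangle, weak axis: I_min = h·b³/12 with h = 175 mm fixed  ⇒  b = (12I/h)^(1/3) = 25.6 mm

b ≈ 25.6 mm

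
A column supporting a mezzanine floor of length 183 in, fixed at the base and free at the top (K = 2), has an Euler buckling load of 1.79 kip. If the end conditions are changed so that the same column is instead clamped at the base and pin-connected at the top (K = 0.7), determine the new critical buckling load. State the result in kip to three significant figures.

P_cr ≈ 14.6 kip

P_cr ∝ 1/K², so P_cr,new = P_cr,old × (K_old/K_new)² = 1.79 × (2/0.7)²
= 1.79 × 8.163 = 14.6 kip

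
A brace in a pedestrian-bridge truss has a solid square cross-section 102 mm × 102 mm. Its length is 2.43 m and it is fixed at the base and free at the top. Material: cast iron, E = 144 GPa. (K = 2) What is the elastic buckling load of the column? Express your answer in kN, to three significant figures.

I = a⁴/12 = 102⁴/12 = 9.020×10^6 mm⁴
I = 9.020×10^6 mm⁴ = 9.020×10^-6 m⁴
Effective length L_e = K·L = 2 × 2.43 = 4.860 m
P_cr = π²EI / L_e² = π² × 144×10⁹ × 9.020×10^-6 / 4.860² = 5.428×10^5 N

P_cr ≈ 543 kN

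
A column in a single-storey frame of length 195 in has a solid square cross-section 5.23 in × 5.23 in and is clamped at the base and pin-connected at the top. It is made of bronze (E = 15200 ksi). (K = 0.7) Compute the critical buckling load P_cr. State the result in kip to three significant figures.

I = a⁴/12 = 5.23⁴/12 = 62.35 in⁴
Effective length L_e = K·L = 0.7 × 195 = 136.5 in
P_cr = π²EI / L_e² = π² × 15200×10³ × 62.35 / 136.5² = 5.020×10^5 lb

P_cr ≈ 502 kip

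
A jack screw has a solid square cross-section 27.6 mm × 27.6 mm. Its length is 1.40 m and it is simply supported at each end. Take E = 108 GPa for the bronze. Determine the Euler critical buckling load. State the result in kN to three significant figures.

P_cr ≈ 26.3 kN

I = a⁴/12 = 27.6⁴/12 = 4.836×10^4 mm⁴
I = 4.836×10^4 mm⁴ = 4.836×10^-8 m⁴
Effective length L_e = K·L = 1 × 1.40 = 1.400 m
P_cr = π²EI / L_e² = π² × 108×10⁹ × 4.836×10^-8 / 1.400² = 2.630×10^4 N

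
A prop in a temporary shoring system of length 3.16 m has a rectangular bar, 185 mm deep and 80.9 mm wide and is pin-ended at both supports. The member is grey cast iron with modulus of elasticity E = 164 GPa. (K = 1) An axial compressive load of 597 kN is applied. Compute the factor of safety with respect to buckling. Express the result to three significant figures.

Buckling occurs about the weak axis: I_min = h·b³/12 with b = 80.9 mm (the shorter side).
I_min = 185×80.9³/12 = 8.163×10^6 mm⁴
I = 8.163×10^6 mm⁴ = 8.163×10^-6 m⁴
Effective length L_e = K·L = 1 × 3.16 = 3.160 m
P_cr = π²EI / L_e² = π² × 164×10⁹ × 8.163×10^-6 / 3.160² = 1.323×10^6 N
Factor of safety n = P_cr / P = 1323.1 / 597 = 2.22

n ≈ 2.22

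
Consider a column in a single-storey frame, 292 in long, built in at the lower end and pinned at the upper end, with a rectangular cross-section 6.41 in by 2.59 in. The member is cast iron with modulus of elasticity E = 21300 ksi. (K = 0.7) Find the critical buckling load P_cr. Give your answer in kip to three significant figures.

Buckling occurs about the weak axis: I_min = h·b³/12 with b = 2.59 in (the shorter side).
I_min = 6.41×2.59³/12 = 9.281 in⁴
Effective length L_e = K·L = 0.7 × 292 = 204.4 in
P_cr = π²EI / L_e² = π² × 21300×10³ × 9.281 / 204.4² = 4.670×10^4 lb

P_cr ≈ 46.7 kip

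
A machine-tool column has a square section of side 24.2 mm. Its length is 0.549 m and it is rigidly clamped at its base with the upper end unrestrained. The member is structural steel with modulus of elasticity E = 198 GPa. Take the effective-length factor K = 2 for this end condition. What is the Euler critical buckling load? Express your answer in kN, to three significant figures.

I = a⁴/12 = 24.2⁴/12 = 2.858×10^4 mm⁴
I = 2.858×10^4 mm⁴ = 2.858×10^-8 m⁴
Effective length L_e = K·L = 2 × 0.549 = 1.098 m
P_cr = π²EI / L_e² = π² × 198×10⁹ × 2.858×10^-8 / 1.098² = 4.633×10^4 N

P_cr ≈ 46.3 kN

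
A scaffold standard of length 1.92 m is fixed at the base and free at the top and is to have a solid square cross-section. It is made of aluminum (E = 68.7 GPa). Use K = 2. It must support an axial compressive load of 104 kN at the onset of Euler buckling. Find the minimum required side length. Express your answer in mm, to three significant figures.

L_e = K·L = 2 × 1.92 = 3.840 m
Required I = P_cr·L_e²/(π²E) = 1.040×10^5 × 3.840² / (π² × 6.87×10^10) = 2.262×10^-6 m⁴
I_req = 2.262×10^6 mm⁴
Solid square: I = a⁴/12  ⇒  a = (12I)^(1/4) = (12×2.262×10^6)^(1/4) = 72.2 mm

a ≈ 72.2 mm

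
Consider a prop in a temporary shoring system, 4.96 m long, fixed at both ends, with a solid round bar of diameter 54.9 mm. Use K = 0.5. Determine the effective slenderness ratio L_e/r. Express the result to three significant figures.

λ ≈ 181

For a solid circle r = d/4 = 54.9/4 = 13.72 mm
L_e = K·L = 0.5 × 4.96 m = 2.480 m = 2480.0 mm
λ = L_e / r_min = 2480.0 / 13.72 = 181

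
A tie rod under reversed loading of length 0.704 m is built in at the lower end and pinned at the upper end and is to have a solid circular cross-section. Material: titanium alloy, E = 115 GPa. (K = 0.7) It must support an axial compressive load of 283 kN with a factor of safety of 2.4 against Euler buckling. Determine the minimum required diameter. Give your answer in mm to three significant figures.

d ≈ 41.5 mm

Required P_cr = n·P = 2.4 × 283 = 679.2 kN
L_e = K·L = 0.7 × 0.704 = 0.4928 m
Required I = P_cr·L_e²/(π²E) = 6.792×10^5 × 0.4928² / (π² × 1.15×10^11) = 1.453×10^-7 m⁴
I_req = 1.453×10^5 mm⁴
Solid circle: I = πd⁴/64  ⇒  d = (64I/π)^(1/4) = (64×1.453×10^5/π)^(1/4) = 41.5 mm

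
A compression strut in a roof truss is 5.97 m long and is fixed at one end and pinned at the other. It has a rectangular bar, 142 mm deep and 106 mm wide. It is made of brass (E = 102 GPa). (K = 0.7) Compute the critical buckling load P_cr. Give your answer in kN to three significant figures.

P_cr ≈ 812 kN

Buckling occurs about the weak axis: I_min = h·b³/12 with b = 106 mm (the shorter side).
I_min = 142×106³/12 = 1.409×10^7 mm⁴
I = 1.409×10^7 mm⁴ = 1.409×10^-5 m⁴
Effective length L_e = K·L = 0.7 × 5.97 = 4.179 m
P_cr = π²EI / L_e² = π² × 102×10⁹ × 1.409×10^-5 / 4.179² = 8.124×10^5 N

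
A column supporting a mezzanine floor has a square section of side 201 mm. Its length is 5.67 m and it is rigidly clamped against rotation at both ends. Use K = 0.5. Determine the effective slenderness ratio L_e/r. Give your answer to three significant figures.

I = a⁴/12 = 201⁴/12 = 1.360×10^8 mm⁴
A = 4.040×10^4 mm²;  r_min = √(I/A) = √(1.360×10^8/4.040×10^4) = 58.02 mm
L_e = K·L = 0.5 × 5.67 m = 2.835 m = 2835.0 mm
λ = L_e / r_min = 2835.0 / 58.02 = 48.9

λ ≈ 48.9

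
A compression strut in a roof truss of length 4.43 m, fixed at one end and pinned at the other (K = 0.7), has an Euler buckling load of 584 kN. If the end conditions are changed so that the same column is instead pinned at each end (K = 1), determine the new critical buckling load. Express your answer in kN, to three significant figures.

P_cr ∝ 1/K², so P_cr,new = P_cr,old × (K_old/K_new)² = 584 × (0.7/1)²
= 584 × 0.4900 = 286 kN

P_cr ≈ 286 kN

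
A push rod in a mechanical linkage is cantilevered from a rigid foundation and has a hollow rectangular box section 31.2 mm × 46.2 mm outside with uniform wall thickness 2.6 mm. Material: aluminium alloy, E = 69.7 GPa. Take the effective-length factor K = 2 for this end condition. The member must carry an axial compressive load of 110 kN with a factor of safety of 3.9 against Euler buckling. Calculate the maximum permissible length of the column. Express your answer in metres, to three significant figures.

L_max ≈ 0.151 m

Inner dimensions: h_i = 46.2 − 2×2.6 = 41.00 mm, b_i = 31.2 − 2×2.6 = 26.00 mm
Weak-axis I_min = (h_o·b_o³ − h_i·b_i³)/12 with b_o = 31.2, b_i = 26.00 mm (shorter outer/inner sides).
I_min = (46.2×31.2³ − 41.00×26.00³)/12 = 5.688×10^4 mm⁴
I = 5.688×10^-8 m⁴
Required critical load P_cr = n·P = 3.9 × 110 = 429.0 kN = 4.290×10^5 N
From P_cr = π²EI/(K·L)²:  L = (1/K)·√(π²EI/P_cr) = (1/2)·√(π²×6.97×10^10×5.688×10^-8/4.290×10^5)
L = 0.151 m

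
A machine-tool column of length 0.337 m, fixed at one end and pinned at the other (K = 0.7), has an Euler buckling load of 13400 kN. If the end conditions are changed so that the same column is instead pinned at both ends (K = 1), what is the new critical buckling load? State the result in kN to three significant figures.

P_cr ∝ 1/K², so P_cr,new = P_cr,old × (K_old/K_new)² = 13400 × (0.7/1)²
= 13400 × 0.4900 = 6570 kN

P_cr ≈ 6570 kN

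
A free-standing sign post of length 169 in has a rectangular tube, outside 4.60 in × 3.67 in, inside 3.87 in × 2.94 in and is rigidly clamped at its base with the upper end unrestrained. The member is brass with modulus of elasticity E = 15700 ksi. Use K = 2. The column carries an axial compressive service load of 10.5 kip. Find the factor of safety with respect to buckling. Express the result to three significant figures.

Weak-axis I_min = (h_o·b_o³ − h_i·b_i³)/12 with b_o = 3.67, b_i = 2.940 in (shorter outer/inner sides).
I_min = (4.60×3.67³ − 3.870×2.940³)/12 = 10.75 in⁴
Effective length L_e = K·L = 2 × 169 = 338.0 in
P_cr = π²EI / L_e² = π² × 15700×10³ × 10.75 / 338.0² = 1.458×10^4 lb
Factor of safety n = P_cr / P = 14.585 / 10.5 = 1.39

n ≈ 1.39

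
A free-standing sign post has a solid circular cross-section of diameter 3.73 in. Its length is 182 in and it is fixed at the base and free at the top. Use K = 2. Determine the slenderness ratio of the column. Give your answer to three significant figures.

I = πd⁴/64 = π×3.73⁴/64 = 9.502 in⁴
A = 10.93 in²;  r_min = √(I/A) = √(9.502/10.93) = 0.9325 in
L_e = K·L = 2 × 182 = 364.0 in
λ = L_e / r_min = 364.00 / 0.9325 = 390

λ ≈ 390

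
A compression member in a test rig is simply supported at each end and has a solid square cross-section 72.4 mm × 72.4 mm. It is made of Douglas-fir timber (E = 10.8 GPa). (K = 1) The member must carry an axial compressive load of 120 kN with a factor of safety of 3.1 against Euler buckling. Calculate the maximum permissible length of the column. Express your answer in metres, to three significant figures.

I = a⁴/12 = 72.4⁴/12 = 2.290×10^6 mm⁴
I = 2.290×10^-6 m⁴
Required critical load P_cr = n·P = 3.1 × 120 = 372.0 kN = 3.720×10^5 N
From P_cr = π²EI/(K·L)²:  L = (1/K)·√(π²EI/P_cr) = (1/1)·√(π²×1.08×10^10×2.290×10^-6/3.720×10^5)
L = 0.810 m

L_max ≈ 0.810 m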